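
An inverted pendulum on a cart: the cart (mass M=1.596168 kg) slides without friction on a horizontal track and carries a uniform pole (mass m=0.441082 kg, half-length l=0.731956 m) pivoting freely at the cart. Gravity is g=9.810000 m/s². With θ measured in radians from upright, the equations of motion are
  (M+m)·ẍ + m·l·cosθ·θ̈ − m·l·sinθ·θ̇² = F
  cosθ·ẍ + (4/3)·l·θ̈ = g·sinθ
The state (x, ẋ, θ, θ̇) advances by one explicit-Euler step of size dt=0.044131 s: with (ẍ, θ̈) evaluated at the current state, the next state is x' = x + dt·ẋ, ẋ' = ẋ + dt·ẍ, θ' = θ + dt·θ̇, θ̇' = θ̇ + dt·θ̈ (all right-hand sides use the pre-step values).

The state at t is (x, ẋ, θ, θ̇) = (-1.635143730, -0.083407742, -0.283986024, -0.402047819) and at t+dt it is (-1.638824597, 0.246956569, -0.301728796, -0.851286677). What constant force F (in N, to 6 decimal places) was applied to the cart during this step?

F = 12.110565 N

ẍ = (ẋ'−ẋ)/dt = (0.246956569−-0.083407742)/0.044131 = 7.485992
θ̈ = (θ̇'−θ̇)/dt = (-0.851286677−-0.402047819)/0.044131 = -10.179666
sinθ=-0.280184, cosθ=0.959946
F = (M+m)·ẍ + m·l·cosθ·θ̈ − m·l·sinθ·θ̇² = 15.250837 + -3.154894 − -0.014622 = 12.110565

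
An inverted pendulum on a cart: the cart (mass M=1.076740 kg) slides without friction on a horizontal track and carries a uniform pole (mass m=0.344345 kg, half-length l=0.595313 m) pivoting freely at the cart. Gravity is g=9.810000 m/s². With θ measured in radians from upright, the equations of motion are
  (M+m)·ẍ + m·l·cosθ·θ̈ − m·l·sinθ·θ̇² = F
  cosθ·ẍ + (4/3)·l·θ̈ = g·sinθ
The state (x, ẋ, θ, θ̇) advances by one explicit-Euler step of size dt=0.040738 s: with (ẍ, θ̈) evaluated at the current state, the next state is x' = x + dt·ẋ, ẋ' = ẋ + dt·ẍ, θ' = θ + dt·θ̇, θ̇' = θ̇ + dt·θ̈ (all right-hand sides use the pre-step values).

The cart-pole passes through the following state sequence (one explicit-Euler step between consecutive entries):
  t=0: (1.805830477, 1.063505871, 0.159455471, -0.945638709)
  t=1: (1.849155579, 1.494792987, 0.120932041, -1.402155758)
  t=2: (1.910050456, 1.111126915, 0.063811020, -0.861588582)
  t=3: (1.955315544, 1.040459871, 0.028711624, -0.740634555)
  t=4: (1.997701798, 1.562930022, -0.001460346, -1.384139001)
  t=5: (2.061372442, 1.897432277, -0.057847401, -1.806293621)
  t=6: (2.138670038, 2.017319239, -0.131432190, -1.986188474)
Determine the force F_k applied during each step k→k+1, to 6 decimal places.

F_0 = 12.747663 N
F_1 = -10.731984 N
F_2 = -1.867419 N
F_3 = 14.985601 N
F_4 = 9.544917 N
F_5 = 3.317034 N

step 0→1:
  ẍ = (ẋ'−ẋ)/dt = (1.494792987−1.063505871)/0.040738 = 10.586850
  θ̈ = (θ̇'−θ̇)/dt = (-1.402155758−-0.945638709)/0.040738 = -11.206172
  sinθ=0.158781, cosθ=0.987314
  F = (M+m)·ẍ + m·l·cosθ·θ̈ − m·l·sinθ·θ̇² = 15.044814 + -2.268045 − 0.029106 = 12.747663
step 1→2:
  ẍ = (ẋ'−ẋ)/dt = (1.111126915−1.494792987)/0.040738 = -9.417892
  θ̈ = (θ̇'−θ̇)/dt = (-0.861588582−-1.402155758)/0.040738 = 13.269360
  sinθ=0.120637, cosθ=0.992697
  F = (M+m)·ẍ + m·l·cosθ·θ̈ − m·l·sinθ·θ̇² = -13.383625 + 2.700260 − 0.048620 = -10.731984
step 2→3:
  ẍ = (ẋ'−ẋ)/dt = (1.040459871−1.111126915)/0.040738 = -1.734671
  θ̈ = (θ̇'−θ̇)/dt = (-0.740634555−-0.861588582)/0.040738 = 2.969071
  sinθ=0.063768, cosθ=0.997965
  F = (M+m)·ẍ + m·l·cosθ·θ̈ − m·l·sinθ·θ̇² = -2.465116 + 0.607400 − 0.009704 = -1.867419
step 3→4:
  ẍ = (ẋ'−ẋ)/dt = (1.562930022−1.040459871)/0.040738 = 12.825130
  θ̈ = (θ̇'−θ̇)/dt = (-1.384139001−-0.740634555)/0.040738 = -15.796172
  sinθ=0.028708, cosθ=0.999588
  F = (M+m)·ẍ + m·l·cosθ·θ̈ − m·l·sinθ·θ̇² = 18.225600 + -3.236771 − 0.003228 = 14.985601
step 4→5:
  ẍ = (ẋ'−ẋ)/dt = (1.897432277−1.562930022)/0.040738 = 8.211062
  θ̈ = (θ̇'−θ̇)/dt = (-1.806293621−-1.384139001)/0.040738 = -10.362674
  sinθ=-0.001460, cosθ=0.999999
  F = (M+m)·ẍ + m·l·cosθ·θ̈ − m·l·sinθ·θ̇² = 11.668617 + -2.124274 − -0.000574 = 9.544917
step 5→6:
  ẍ = (ẋ'−ẋ)/dt = (2.017319239−1.897432277)/0.040738 = 2.942878
  θ̈ = (θ̇'−θ̇)/dt = (-1.986188474−-1.806293621)/0.040738 = -4.415898
  sinθ=-0.057815, cosθ=0.998327
  F = (M+m)·ẍ + m·l·cosθ·θ̈ − m·l·sinθ·θ̇² = 4.182080 + -0.903714 − -0.038669 = 3.317034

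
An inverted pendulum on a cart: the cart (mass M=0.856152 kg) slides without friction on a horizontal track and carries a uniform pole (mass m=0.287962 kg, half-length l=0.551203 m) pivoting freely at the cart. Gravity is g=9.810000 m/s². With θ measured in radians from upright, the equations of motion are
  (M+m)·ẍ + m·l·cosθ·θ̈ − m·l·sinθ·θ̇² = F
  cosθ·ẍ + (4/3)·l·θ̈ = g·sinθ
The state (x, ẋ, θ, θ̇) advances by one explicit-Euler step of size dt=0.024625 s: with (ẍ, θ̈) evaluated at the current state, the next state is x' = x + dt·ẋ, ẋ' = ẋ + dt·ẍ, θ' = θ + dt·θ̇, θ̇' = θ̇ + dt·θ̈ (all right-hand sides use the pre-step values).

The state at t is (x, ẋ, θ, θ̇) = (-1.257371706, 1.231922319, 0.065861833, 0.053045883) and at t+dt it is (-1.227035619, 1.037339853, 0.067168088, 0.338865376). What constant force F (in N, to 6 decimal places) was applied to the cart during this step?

ẍ = (ẋ'−ẋ)/dt = (1.037339853−1.231922319)/0.024625 = -7.901826
θ̈ = (θ̇'−θ̇)/dt = (0.338865376−0.053045883)/0.024625 = 11.606883
sinθ=0.065814, cosθ=0.997832
F = (M+m)·ẍ + m·l·cosθ·θ̈ − m·l·sinθ·θ̇² = -9.040590 + 1.838314 − 0.000029 = -7.202305

F = -7.202305 N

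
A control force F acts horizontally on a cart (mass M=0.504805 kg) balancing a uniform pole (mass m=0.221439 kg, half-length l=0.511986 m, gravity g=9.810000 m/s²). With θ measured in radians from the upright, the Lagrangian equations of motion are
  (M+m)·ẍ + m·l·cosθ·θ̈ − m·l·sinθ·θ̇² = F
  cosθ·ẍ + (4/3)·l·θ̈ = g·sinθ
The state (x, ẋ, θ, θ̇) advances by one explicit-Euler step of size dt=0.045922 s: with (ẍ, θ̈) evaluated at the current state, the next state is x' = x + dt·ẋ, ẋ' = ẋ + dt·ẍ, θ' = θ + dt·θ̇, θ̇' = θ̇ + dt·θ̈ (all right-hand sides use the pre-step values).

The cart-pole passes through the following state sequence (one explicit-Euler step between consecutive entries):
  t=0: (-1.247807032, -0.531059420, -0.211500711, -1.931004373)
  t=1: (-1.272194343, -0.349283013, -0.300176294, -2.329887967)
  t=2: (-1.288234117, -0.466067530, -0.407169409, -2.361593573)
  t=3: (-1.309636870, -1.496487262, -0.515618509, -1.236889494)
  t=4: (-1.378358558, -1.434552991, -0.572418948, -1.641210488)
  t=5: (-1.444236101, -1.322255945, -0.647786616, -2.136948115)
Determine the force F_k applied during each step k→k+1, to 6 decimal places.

step 0→1:
  ẍ = (ẋ'−ẋ)/dt = (-0.349283013−-0.531059420)/0.045922 = 3.958373
  θ̈ = (θ̇'−θ̇)/dt = (-2.329887967−-1.931004373)/0.045922 = -8.686111
  sinθ=-0.209927, cosθ=0.977717
  F = (M+m)·ẍ + m·l·cosθ·θ̈ − m·l·sinθ·θ̇² = 2.874745 + -0.962832 − -0.088746 = 2.000658
step 1→2:
  ẍ = (ẋ'−ẋ)/dt = (-0.466067530−-0.349283013)/0.045922 = -2.543106
  θ̈ = (θ̇'−θ̇)/dt = (-2.361593573−-2.329887967)/0.045922 = -0.690423
  sinθ=-0.295689, cosθ=0.955284
  F = (M+m)·ẍ + m·l·cosθ·θ̈ − m·l·sinθ·θ̇² = -1.846916 + -0.074776 − -0.181977 = -1.739714
step 2→3:
  ẍ = (ẋ'−ẋ)/dt = (-1.496487262−-0.466067530)/0.045922 = -22.438477
  θ̈ = (θ̇'−θ̇)/dt = (-1.236889494−-2.361593573)/0.045922 = 24.491618
  sinθ=-0.396012, cosθ=0.918245
  F = (M+m)·ẍ + m·l·cosθ·θ̈ − m·l·sinθ·θ̇² = -16.295809 + 2.549696 − -0.250398 = -13.495715
step 3→4:
  ẍ = (ẋ'−ẋ)/dt = (-1.434552991−-1.496487262)/0.045922 = 1.348684
  θ̈ = (θ̇'−θ̇)/dt = (-1.641210488−-1.236889494)/0.045922 = -8.804516
  sinθ=-0.493073, cosθ=0.869988
  F = (M+m)·ẍ + m·l·cosθ·θ̈ − m·l·sinθ·θ̇² = 0.979474 + -0.868422 − -0.085523 = 0.196575
step 4→5:
  ẍ = (ẋ'−ẋ)/dt = (-1.322255945−-1.434552991)/0.045922 = 2.445387
  θ̈ = (θ̇'−θ̇)/dt = (-2.136948115−-1.641210488)/0.045922 = -10.795210
  sinθ=-0.541667, cosθ=0.840593
  F = (M+m)·ẍ + m·l·cosθ·θ̈ − m·l·sinθ·θ̇² = 1.775947 + -1.028796 − -0.165414 = 0.912566

F_0 = 2.000658 N
F_1 = -1.739714 N
F_2 = -13.495715 N
F_3 = 0.196575 N
F_4 = 0.912566 N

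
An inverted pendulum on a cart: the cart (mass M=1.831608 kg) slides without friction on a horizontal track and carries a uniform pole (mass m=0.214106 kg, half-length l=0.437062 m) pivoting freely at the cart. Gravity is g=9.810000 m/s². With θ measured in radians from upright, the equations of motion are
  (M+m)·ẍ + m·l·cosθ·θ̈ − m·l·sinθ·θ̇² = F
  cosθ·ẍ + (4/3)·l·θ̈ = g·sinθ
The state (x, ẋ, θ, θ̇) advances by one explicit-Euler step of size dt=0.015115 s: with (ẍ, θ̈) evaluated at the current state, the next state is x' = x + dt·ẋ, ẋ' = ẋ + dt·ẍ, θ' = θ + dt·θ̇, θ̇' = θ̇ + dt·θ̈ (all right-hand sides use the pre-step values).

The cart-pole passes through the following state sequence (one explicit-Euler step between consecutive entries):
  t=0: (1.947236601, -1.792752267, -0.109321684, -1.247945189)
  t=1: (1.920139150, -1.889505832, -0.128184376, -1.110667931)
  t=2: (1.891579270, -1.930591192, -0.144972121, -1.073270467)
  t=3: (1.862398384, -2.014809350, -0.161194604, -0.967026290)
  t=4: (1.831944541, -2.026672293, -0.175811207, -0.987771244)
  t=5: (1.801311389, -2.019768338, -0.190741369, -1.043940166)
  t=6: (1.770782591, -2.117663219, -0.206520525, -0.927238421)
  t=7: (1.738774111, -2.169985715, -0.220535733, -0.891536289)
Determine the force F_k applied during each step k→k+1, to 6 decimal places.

F_0 = -12.234231 N
F_1 = -5.316242 N
F_2 = -10.731929 N
F_3 = -1.718293 N
F_4 = 0.607990 N
F_5 = -12.520680 N
F_6 = -6.848665 N

step 0→1:
  ẍ = (ẋ'−ẋ)/dt = (-1.889505832−-1.792752267)/0.015115 = -6.401162
  θ̈ = (θ̇'−θ̇)/dt = (-1.110667931−-1.247945189)/0.015115 = 9.082187
  sinθ=-0.109104, cosθ=0.994030
  F = (M+m)·ẍ + m·l·cosθ·θ̈ − m·l·sinθ·θ̇² = -13.094947 + 0.844816 − -0.015900 = -12.234231
step 1→2:
  ẍ = (ẋ'−ẋ)/dt = (-1.930591192−-1.889505832)/0.015115 = -2.718185
  θ̈ = (θ̇'−θ̇)/dt = (-1.073270467−-1.110667931)/0.015115 = 2.474195
  sinθ=-0.127834, cosθ=0.991796
  F = (M+m)·ẍ + m·l·cosθ·θ̈ − m·l·sinθ·θ̇² = -5.560628 + 0.229630 − -0.014757 = -5.316242
step 2→3:
  ẍ = (ẋ'−ẋ)/dt = (-2.014809350−-1.930591192)/0.015115 = -5.571826
  θ̈ = (θ̇'−θ̇)/dt = (-0.967026290−-1.073270467)/0.015115 = 7.029056
  sinθ=-0.144465, cosθ=0.989510
  F = (M+m)·ẍ + m·l·cosθ·θ̈ − m·l·sinθ·θ̇² = -11.398363 + 0.650862 − -0.015572 = -10.731929
step 3→4:
  ẍ = (ẋ'−ẋ)/dt = (-2.026672293−-2.014809350)/0.015115 = -0.784846
  θ̈ = (θ̇'−θ̇)/dt = (-0.987771244−-0.967026290)/0.015115 = -1.372475
  sinθ=-0.160497, cosθ=0.987036
  F = (M+m)·ẍ + m·l·cosθ·θ̈ − m·l·sinθ·θ̇² = -1.605570 + -0.126768 − -0.014045 = -1.718293
step 4→5:
  ẍ = (ẋ'−ẋ)/dt = (-2.019768338−-2.026672293)/0.015115 = 0.456762
  θ̈ = (θ̇'−θ̇)/dt = (-1.043940166−-0.987771244)/0.015115 = -3.716105
  sinθ=-0.174907, cosθ=0.984585
  F = (M+m)·ẍ + m·l·cosθ·θ̈ − m·l·sinθ·θ̇² = 0.934404 + -0.342384 − -0.015970 = 0.607990
step 5→6:
  ẍ = (ẋ'−ẋ)/dt = (-2.117663219−-2.019768338)/0.015115 = -6.476671
  θ̈ = (θ̇'−θ̇)/dt = (-0.927238421−-1.043940166)/0.015115 = 7.720923
  sinθ=-0.189587, cosθ=0.981864
  F = (M+m)·ẍ + m·l·cosθ·θ̈ − m·l·sinθ·θ̇² = -13.249416 + 0.709402 − -0.019334 = -12.520680
step 6→7:
  ẍ = (ẋ'−ẋ)/dt = (-2.169985715−-2.117663219)/0.015115 = -3.461627
  θ̈ = (θ̇'−θ̇)/dt = (-0.891536289−-0.927238421)/0.015115 = 2.362033
  sinθ=-0.205056, cosθ=0.978750
  F = (M+m)·ẍ + m·l·cosθ·θ̈ − m·l·sinθ·θ̇² = -7.081499 + 0.216336 − -0.016498 = -6.848665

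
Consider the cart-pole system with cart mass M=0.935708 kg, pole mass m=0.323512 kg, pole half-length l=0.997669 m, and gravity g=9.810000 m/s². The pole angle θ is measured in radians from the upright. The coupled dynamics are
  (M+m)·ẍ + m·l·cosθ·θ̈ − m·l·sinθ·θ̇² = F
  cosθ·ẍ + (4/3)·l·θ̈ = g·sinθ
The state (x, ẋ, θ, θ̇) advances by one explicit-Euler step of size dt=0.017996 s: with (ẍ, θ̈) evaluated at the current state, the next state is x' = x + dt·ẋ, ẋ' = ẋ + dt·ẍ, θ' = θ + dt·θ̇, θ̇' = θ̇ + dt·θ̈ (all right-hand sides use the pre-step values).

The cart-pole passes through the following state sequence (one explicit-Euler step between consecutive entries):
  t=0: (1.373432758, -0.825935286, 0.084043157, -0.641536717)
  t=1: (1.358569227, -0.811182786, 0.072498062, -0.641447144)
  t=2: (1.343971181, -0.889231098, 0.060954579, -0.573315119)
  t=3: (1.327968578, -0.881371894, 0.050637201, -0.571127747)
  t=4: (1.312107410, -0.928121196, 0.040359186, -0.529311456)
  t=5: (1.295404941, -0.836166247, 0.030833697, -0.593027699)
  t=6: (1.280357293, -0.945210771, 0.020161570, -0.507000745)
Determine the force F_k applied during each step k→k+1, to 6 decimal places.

F_0 = 1.022715 N
F_1 = -4.252096 N
F_2 = 0.582621 N
F_3 = -2.527468 N
F_4 = 5.288824 N
F_5 = -6.091428 N

step 0→1:
  ẍ = (ẋ'−ẋ)/dt = (-0.811182786−-0.825935286)/0.017996 = 0.819765
  θ̈ = (θ̇'−θ̇)/dt = (-0.641447144−-0.641536717)/0.017996 = 0.004977
  sinθ=0.083944, cosθ=0.996470
  F = (M+m)·ẍ + m·l·cosθ·θ̈ − m·l·sinθ·θ̇² = 1.032265 + 0.001601 − 0.011151 = 1.022715
step 1→2:
  ẍ = (ẋ'−ẋ)/dt = (-0.889231098−-0.811182786)/0.017996 = -4.336981
  θ̈ = (θ̇'−θ̇)/dt = (-0.573315119−-0.641447144)/0.017996 = 3.785954
  sinθ=0.072435, cosθ=0.997373
  F = (M+m)·ẍ + m·l·cosθ·θ̈ − m·l·sinθ·θ̇² = -5.461213 + 1.218737 − 0.009619 = -4.252096
step 2→3:
  ẍ = (ẋ'−ẋ)/dt = (-0.881371894−-0.889231098)/0.017996 = 0.436719
  θ̈ = (θ̇'−θ̇)/dt = (-0.571127747−-0.573315119)/0.017996 = 0.121548
  sinθ=0.060917, cosθ=0.998143
  F = (M+m)·ẍ + m·l·cosθ·θ̈ − m·l·sinθ·θ̇² = 0.549926 + 0.039158 − 0.006463 = 0.582621
step 3→4:
  ẍ = (ẋ'−ẋ)/dt = (-0.928121196−-0.881371894)/0.017996 = -2.597761
  θ̈ = (θ̇'−θ̇)/dt = (-0.529311456−-0.571127747)/0.017996 = 2.323644
  sinθ=0.050616, cosθ=0.998718
  F = (M+m)·ẍ + m·l·cosθ·θ̈ − m·l·sinθ·θ̇² = -3.271152 + 0.749013 − 0.005329 = -2.527468
step 4→5:
  ẍ = (ẋ'−ẋ)/dt = (-0.836166247−-0.928121196)/0.017996 = 5.109744
  θ̈ = (θ̇'−θ̇)/dt = (-0.593027699−-0.529311456)/0.017996 = -3.540578
  sinθ=0.040348, cosθ=0.999186
  F = (M+m)·ẍ + m·l·cosθ·θ̈ − m·l·sinθ·θ̇² = 6.434292 + -1.141819 − 0.003649 = 5.288824
step 5→6:
  ẍ = (ẋ'−ẋ)/dt = (-0.945210771−-0.836166247)/0.017996 = -6.059376
  θ̈ = (θ̇'−θ̇)/dt = (-0.507000745−-0.593027699)/0.017996 = 4.780338
  sinθ=0.030829, cosθ=0.999525
  F = (M+m)·ẍ + m·l·cosθ·θ̈ − m·l·sinθ·θ̇² = -7.630087 + 1.542158 − 0.003499 = -6.091428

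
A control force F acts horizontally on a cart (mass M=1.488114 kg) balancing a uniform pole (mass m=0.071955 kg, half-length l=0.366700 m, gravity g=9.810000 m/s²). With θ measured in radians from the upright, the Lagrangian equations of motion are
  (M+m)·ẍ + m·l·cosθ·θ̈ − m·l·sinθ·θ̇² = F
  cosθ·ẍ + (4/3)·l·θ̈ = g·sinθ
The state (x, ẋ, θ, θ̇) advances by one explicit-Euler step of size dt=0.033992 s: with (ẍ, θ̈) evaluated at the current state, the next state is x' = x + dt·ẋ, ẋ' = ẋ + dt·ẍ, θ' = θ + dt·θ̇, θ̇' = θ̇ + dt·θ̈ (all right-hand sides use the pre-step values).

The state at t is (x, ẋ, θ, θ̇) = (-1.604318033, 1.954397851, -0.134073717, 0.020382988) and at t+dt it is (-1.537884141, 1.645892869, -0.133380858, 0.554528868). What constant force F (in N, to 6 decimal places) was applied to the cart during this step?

F = -13.747987 N

ẍ = (ẋ'−ẋ)/dt = (1.645892869−1.954397851)/0.033992 = -9.075811
θ̈ = (θ̇'−θ̇)/dt = (0.554528868−0.020382988)/0.033992 = 15.713870
sinθ=-0.133672, cosθ=0.991026
F = (M+m)·ẍ + m·l·cosθ·θ̈ − m·l·sinθ·θ̇² = -14.158892 + 0.410904 − -0.000001 = -13.747987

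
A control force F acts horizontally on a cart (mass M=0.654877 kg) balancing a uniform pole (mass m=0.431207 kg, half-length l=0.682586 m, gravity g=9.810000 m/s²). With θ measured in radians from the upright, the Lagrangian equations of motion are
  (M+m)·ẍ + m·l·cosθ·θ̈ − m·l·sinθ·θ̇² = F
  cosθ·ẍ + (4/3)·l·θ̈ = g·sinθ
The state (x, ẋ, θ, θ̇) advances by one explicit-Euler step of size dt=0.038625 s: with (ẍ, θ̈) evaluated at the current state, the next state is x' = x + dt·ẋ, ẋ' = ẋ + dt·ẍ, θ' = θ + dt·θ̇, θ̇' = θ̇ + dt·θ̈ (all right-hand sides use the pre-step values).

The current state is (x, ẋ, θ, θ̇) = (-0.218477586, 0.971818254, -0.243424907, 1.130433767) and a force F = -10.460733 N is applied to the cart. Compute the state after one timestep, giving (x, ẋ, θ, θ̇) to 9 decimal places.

(-0.180941106, 0.486983602, -0.199761903, 1.547098440)

sinθ=-0.241027968, cosθ=0.970518170
temp = (F + m·l·θ̇²·sinθ)/(M+m) = (-10.460733 + -0.090656900)/1.086084 = -9.715077194
θ̈ = (g·sinθ − cosθ·temp)/(l·(4/3 − m·cos²θ/(M+m))) = 10.787434908
ẍ = temp − m·l·θ̈·cosθ/(M+m) = -12.552353440
Euler: x'=-0.218477586+0.038625·0.971818254=-0.180941106, ẋ'=0.971818254+0.038625·-12.552353440=0.486983602
       θ'=-0.243424907+0.038625·1.130433767=-0.199761903, θ̇'=1.130433767+0.038625·10.787434908=1.547098440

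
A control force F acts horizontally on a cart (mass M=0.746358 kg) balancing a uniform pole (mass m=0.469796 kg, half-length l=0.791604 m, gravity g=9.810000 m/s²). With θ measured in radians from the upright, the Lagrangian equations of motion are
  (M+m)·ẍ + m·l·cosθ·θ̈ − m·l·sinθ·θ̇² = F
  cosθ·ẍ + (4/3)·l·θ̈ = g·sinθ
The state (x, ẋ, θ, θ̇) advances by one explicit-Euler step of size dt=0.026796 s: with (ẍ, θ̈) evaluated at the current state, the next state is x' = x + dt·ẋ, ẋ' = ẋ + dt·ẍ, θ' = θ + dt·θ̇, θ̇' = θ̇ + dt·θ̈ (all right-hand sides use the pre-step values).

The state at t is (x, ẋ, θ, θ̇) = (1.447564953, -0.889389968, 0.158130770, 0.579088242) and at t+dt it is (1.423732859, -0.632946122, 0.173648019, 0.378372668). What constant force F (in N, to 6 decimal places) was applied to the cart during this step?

F = 8.868327 N

ẍ = (ẋ'−ẋ)/dt = (-0.632946122−-0.889389968)/0.026796 = 9.570229
θ̈ = (θ̇'−θ̇)/dt = (0.378372668−0.579088242)/0.026796 = -7.490505
sinθ=0.157473, cosθ=0.987523
F = (M+m)·ẍ + m·l·cosθ·θ̈ − m·l·sinθ·θ̇² = 11.638872 + -2.750906 − 0.019639 = 8.868327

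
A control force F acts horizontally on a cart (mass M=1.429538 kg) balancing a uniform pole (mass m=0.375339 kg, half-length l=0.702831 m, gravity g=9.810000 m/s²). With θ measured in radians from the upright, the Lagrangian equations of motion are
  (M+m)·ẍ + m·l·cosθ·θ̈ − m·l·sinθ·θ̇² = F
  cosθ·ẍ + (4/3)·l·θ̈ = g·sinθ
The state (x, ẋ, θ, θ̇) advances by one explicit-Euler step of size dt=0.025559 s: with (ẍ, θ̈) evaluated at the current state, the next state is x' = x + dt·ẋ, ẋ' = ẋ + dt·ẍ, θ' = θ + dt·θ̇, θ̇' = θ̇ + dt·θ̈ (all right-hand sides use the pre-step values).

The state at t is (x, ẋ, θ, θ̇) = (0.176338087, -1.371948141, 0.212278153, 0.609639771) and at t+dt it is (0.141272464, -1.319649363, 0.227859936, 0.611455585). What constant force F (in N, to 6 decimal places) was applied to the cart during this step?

F = 3.690800 N

ẍ = (ẋ'−ẋ)/dt = (-1.319649363−-1.371948141)/0.025559 = 2.046198
θ̈ = (θ̇'−θ̇)/dt = (0.611455585−0.609639771)/0.025559 = 0.071044
sinθ=0.210687, cosθ=0.977553
F = (M+m)·ẍ + m·l·cosθ·θ̈ − m·l·sinθ·θ̇² = 3.693136 + 0.018321 − 0.020657 = 3.690800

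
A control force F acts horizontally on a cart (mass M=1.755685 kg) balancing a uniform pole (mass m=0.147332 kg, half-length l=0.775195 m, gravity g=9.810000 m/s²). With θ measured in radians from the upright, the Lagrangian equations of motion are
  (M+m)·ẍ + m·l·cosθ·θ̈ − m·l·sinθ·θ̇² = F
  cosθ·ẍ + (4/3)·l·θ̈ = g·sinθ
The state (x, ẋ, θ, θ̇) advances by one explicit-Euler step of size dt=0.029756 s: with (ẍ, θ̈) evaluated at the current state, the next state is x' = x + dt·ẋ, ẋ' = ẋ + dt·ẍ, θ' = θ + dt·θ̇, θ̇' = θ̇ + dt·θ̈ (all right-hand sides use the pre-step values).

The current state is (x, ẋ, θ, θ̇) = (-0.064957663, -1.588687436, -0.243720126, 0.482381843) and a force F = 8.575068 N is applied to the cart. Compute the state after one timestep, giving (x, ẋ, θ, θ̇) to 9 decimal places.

(-0.112230646, -1.442756665, -0.229366372, 0.277214785)

sinθ=-0.241314473, cosθ=0.970446972
temp = (F + m·l·θ̇²·sinθ)/(M+m) = (8.575068 + -0.006413178)/1.903017 = 4.502668563
θ̈ = (g·sinθ − cosθ·temp)/(l·(4/3 − m·cos²θ/(M+m))) = -6.894981128
ẍ = temp − m·l·θ̈·cosθ/(M+m) = 4.904246894
Euler: x'=-0.064957663+0.029756·-1.588687436=-0.112230646, ẋ'=-1.588687436+0.029756·4.904246894=-1.442756665
       θ'=-0.243720126+0.029756·0.482381843=-0.229366372, θ̇'=0.482381843+0.029756·-6.894981128=0.277214785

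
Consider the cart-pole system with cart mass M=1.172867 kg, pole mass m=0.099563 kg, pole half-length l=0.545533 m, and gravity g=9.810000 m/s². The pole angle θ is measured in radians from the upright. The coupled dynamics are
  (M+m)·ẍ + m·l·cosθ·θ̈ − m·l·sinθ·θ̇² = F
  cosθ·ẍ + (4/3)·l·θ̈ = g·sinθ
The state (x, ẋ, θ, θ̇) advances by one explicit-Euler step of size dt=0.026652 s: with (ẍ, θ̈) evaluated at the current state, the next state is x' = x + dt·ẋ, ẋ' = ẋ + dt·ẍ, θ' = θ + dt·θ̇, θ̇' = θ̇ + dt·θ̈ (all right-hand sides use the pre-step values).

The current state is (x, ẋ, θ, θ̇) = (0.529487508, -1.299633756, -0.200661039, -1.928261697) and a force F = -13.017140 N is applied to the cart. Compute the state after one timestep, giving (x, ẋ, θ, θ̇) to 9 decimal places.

sinθ=-0.199317150, cosθ=0.979935036
temp = (F + m·l·θ̇²·sinθ)/(M+m) = (-13.017140 + -0.040252756)/1.272430 = -10.261776880
θ̈ = (g·sinθ − cosθ·temp)/(l·(4/3 − m·cos²θ/(M+m))) = 11.801755385
ẍ = temp − m·l·θ̈·cosθ/(M+m) = -10.755438081
Euler: x'=0.529487508+0.026652·-1.299633756=0.494849669, ẋ'=-1.299633756+0.026652·-10.755438081=-1.586287692
       θ'=-0.200661039+0.026652·-1.928261697=-0.252053070, θ̇'=-1.928261697+0.026652·11.801755385=-1.613721312

(0.494849669, -1.586287692, -0.252053070, -1.613721312)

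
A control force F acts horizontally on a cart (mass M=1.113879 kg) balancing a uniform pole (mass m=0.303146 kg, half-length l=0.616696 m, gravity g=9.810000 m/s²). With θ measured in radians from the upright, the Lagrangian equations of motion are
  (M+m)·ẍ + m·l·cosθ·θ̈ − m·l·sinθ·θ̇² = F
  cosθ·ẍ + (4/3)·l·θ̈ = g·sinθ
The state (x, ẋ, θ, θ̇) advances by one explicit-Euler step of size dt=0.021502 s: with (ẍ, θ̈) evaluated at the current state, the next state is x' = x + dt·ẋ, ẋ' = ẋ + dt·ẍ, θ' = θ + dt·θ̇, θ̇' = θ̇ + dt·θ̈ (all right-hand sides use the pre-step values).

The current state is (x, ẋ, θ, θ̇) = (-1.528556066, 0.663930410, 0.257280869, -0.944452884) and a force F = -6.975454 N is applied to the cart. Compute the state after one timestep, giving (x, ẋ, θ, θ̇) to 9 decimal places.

(-1.514280234, 0.530355972, 0.236973243, -0.722077595)

sinθ=0.254451864, cosθ=0.967085440
temp = (F + m·l·θ̇²·sinθ)/(M+m) = (-6.975454 + 0.042431580)/1.417025 = -4.892660623
θ̈ = (g·sinθ − cosθ·temp)/(l·(4/3 − m·cos²θ/(M+m))) = 10.342074643
ẍ = temp − m·l·θ̈·cosθ/(M+m) = -6.212186691
Euler: x'=-1.528556066+0.021502·0.663930410=-1.514280234, ẋ'=0.663930410+0.021502·-6.212186691=0.530355972
       θ'=0.257280869+0.021502·-0.944452884=0.236973243, θ̇'=-0.944452884+0.021502·10.342074643=-0.722077595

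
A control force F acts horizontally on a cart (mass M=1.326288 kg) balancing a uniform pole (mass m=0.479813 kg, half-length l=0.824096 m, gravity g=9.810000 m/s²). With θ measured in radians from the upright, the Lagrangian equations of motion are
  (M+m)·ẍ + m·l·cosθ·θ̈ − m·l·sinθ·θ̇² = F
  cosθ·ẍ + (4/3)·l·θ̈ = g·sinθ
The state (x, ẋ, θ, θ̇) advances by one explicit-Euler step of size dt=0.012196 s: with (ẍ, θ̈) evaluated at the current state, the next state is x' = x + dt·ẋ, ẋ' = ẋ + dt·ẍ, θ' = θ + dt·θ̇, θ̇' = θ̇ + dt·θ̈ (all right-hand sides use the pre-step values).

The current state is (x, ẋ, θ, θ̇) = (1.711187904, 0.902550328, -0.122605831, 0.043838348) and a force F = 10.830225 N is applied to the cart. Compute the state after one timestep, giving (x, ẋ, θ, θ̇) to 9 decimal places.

(1.722195408, 0.997141163, -0.122071179, -0.054917999)

sinθ=-0.122298889, cosθ=0.992493316
temp = (F + m·l·θ̇²·sinθ)/(M+m) = (10.830225 + -0.000092935)/1.806101 = 5.996415519
θ̈ = (g·sinθ − cosθ·temp)/(l·(4/3 − m·cos²θ/(M+m))) = -8.097437471
ẍ = temp − m·l·θ̈·cosθ/(M+m) = 7.755890019
Euler: x'=1.711187904+0.012196·0.902550328=1.722195408, ẋ'=0.902550328+0.012196·7.755890019=0.997141163
       θ'=-0.122605831+0.012196·0.043838348=-0.122071179, θ̇'=0.043838348+0.012196·-8.097437471=-0.054917999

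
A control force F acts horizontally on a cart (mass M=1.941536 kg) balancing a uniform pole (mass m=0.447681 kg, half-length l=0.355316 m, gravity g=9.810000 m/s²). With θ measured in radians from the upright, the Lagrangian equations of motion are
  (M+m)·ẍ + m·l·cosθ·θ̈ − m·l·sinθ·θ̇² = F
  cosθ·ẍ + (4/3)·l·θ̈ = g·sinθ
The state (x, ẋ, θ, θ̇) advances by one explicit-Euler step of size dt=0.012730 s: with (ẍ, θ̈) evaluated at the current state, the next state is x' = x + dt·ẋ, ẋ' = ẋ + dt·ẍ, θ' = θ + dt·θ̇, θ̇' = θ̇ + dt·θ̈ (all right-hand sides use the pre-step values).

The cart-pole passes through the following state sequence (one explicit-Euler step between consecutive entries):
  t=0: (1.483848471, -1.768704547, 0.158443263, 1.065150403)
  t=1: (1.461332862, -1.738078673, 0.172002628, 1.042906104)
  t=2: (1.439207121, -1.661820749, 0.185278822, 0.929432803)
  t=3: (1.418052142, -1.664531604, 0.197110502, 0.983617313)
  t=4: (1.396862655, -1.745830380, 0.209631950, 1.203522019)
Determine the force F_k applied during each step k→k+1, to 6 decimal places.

F_0 = 5.445038 N
F_1 = 12.885791 N
F_2 = 0.131379 N
F_3 = -12.593996 N

step 0→1:
  ẍ = (ẋ'−ẋ)/dt = (-1.738078673−-1.768704547)/0.012730 = 2.405803
  θ̈ = (θ̇'−θ̇)/dt = (1.042906104−1.065150403)/0.012730 = -1.747392
  sinθ=0.157781, cosθ=0.987474
  F = (M+m)·ẍ + m·l·cosθ·θ̈ − m·l·sinθ·θ̇² = 5.747986 + -0.274473 − 0.028475 = 5.445038
step 1→2:
  ẍ = (ẋ'−ẋ)/dt = (-1.661820749−-1.738078673)/0.012730 = 5.990410
  θ̈ = (θ̇'−θ̇)/dt = (0.929432803−1.042906104)/0.012730 = -8.913849
  sinθ=0.171156, cosθ=0.985244
  F = (M+m)·ẍ + m·l·cosθ·θ̈ − m·l·sinθ·θ̇² = 14.312390 + -1.396987 − 0.029612 = 12.885791
step 2→3:
  ẍ = (ẋ'−ẋ)/dt = (-1.664531604−-1.661820749)/0.012730 = -0.212950
  θ̈ = (θ̇'−θ̇)/dt = (0.983617313−0.929432803)/0.012730 = 4.256442
  sinθ=0.184221, cosθ=0.982885
  F = (M+m)·ẍ + m·l·cosθ·θ̈ − m·l·sinθ·θ̇² = -0.508784 + 0.665477 − 0.025314 = 0.131379
step 3→4:
  ẍ = (ẋ'−ẋ)/dt = (-1.745830380−-1.664531604)/0.012730 = -6.386392
  θ̈ = (θ̇'−θ̇)/dt = (1.203522019−0.983617313)/0.012730 = 17.274525
  sinθ=0.195837, cosθ=0.980637
  F = (M+m)·ẍ + m·l·cosθ·θ̈ − m·l·sinθ·θ̇² = -15.258478 + 2.694621 − 0.030139 = -12.593996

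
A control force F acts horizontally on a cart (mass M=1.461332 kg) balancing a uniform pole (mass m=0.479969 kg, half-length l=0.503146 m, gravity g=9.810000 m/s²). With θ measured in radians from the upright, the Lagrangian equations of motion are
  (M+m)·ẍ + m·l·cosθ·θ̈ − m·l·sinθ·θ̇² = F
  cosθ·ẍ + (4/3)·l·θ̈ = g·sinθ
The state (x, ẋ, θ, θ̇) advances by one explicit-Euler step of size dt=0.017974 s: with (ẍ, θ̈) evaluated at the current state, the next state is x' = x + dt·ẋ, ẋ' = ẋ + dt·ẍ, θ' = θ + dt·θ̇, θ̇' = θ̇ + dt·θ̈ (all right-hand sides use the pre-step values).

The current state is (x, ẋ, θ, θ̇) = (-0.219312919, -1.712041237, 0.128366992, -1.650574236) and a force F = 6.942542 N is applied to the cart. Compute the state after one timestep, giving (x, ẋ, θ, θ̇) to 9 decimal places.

(-0.250085148, -1.637546064, 0.098699571, -1.727058082)

sinθ=0.128014742, cosθ=0.991772265
temp = (F + m·l·θ̇²·sinθ)/(M+m) = (6.942542 + 0.084224283)/1.941301 = 3.619617093
θ̈ = (g·sinθ − cosθ·temp)/(l·(4/3 − m·cos²θ/(M+m))) = -4.255249031
ẍ = temp − m·l·θ̈·cosθ/(M+m) = 4.144607388
Euler: x'=-0.219312919+0.017974·-1.712041237=-0.250085148, ẋ'=-1.712041237+0.017974·4.144607388=-1.637546064
       θ'=0.128366992+0.017974·-1.650574236=0.098699571, θ̇'=-1.650574236+0.017974·-4.255249031=-1.727058082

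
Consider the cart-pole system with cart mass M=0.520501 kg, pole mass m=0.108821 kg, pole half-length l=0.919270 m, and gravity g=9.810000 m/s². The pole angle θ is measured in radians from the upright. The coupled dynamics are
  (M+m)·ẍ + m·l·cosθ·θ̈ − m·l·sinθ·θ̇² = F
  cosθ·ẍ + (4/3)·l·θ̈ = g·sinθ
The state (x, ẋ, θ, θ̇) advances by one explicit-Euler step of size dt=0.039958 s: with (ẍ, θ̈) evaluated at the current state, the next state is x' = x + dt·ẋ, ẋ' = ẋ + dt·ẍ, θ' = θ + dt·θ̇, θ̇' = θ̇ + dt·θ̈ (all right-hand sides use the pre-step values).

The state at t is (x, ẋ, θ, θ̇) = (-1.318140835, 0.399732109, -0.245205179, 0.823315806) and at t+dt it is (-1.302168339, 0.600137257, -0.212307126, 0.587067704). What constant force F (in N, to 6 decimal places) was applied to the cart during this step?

F = 2.598998 N

ẍ = (ẋ'−ẋ)/dt = (0.600137257−0.399732109)/0.039958 = 5.015395
θ̈ = (θ̇'−θ̇)/dt = (0.587067704−0.823315806)/0.039958 = -5.912411
sinθ=-0.242755, cosθ=0.970088
F = (M+m)·ẍ + m·l·cosθ·θ̈ − m·l·sinθ·θ̇² = 3.156298 + -0.573761 − -0.016461 = 2.598998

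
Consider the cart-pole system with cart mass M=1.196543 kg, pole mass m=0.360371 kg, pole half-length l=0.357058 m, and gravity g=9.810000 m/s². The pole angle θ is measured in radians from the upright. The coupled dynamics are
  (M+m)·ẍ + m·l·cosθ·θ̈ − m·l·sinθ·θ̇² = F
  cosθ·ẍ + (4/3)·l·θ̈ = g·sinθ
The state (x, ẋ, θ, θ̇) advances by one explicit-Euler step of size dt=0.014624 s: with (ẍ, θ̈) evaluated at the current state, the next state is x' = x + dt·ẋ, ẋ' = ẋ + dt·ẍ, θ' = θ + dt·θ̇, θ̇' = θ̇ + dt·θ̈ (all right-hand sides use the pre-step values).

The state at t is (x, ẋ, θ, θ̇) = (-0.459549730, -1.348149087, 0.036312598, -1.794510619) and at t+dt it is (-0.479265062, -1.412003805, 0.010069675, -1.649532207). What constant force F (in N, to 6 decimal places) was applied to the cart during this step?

ẍ = (ẋ'−ẋ)/dt = (-1.412003805−-1.348149087)/0.014624 = -4.366433
θ̈ = (θ̇'−θ̇)/dt = (-1.649532207−-1.794510619)/0.014624 = 9.913732
sinθ=0.036305, cosθ=0.999341
F = (M+m)·ẍ + m·l·cosθ·θ̈ − m·l·sinθ·θ̇² = -6.798161 + 1.274792 − 0.015043 = -5.538412

F = -5.538412 N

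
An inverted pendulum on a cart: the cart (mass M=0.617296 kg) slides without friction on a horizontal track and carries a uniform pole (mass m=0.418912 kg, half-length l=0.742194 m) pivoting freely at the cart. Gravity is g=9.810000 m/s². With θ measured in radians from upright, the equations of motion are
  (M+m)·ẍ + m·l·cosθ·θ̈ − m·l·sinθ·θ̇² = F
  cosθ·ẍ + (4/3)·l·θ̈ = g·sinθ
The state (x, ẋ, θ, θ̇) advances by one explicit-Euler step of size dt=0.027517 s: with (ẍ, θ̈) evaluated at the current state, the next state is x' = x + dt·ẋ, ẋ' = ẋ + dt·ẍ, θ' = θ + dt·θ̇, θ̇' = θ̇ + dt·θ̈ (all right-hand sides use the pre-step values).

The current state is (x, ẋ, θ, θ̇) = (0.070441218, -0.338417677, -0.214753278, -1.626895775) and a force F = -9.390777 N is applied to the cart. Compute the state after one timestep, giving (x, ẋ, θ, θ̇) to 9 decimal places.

sinθ=-0.213106380, cosθ=0.977029002
temp = (F + m·l·θ̇²·sinθ)/(M+m) = (-9.390777 + -0.175370345)/1.036208 = -9.231879453
θ̈ = (g·sinθ − cosθ·temp)/(l·(4/3 − m·cos²θ/(M+m))) = 9.854305956
ẍ = temp − m·l·θ̈·cosθ/(M+m) = -12.120741458
Euler: x'=0.070441218+0.027517·-0.338417677=0.061128979, ẋ'=-0.338417677+0.027517·-12.120741458=-0.671944120
       θ'=-0.214753278+0.027517·-1.626895775=-0.259520569, θ̇'=-1.626895775+0.027517·9.854305956=-1.355734838

(0.061128979, -0.671944120, -0.259520569, -1.355734838)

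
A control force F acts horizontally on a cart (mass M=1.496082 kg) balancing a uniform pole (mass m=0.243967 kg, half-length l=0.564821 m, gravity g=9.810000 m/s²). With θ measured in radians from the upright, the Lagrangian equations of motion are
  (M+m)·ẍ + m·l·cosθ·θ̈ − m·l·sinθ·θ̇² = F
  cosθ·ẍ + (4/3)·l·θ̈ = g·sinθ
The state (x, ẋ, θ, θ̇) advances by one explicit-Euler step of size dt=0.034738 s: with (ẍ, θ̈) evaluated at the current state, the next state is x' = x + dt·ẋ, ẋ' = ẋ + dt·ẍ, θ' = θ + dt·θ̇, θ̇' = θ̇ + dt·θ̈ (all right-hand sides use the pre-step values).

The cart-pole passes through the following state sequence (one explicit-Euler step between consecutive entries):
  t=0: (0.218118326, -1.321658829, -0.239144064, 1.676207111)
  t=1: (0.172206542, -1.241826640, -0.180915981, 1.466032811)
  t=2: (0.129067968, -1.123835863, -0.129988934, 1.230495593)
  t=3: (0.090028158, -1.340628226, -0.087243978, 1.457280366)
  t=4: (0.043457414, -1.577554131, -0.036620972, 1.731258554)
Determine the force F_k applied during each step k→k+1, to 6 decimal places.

F_0 = 3.280568 N
F_1 = 5.044450 N
F_2 = -9.940212 N
F_3 = -10.759599 N

step 0→1:
  ẍ = (ẋ'−ẋ)/dt = (-1.241826640−-1.321658829)/0.034738 = 2.298123
  θ̈ = (θ̇'−θ̇)/dt = (1.466032811−1.676207111)/0.034738 = -6.050271
  sinθ=-0.236871, cosθ=0.971541
  F = (M+m)·ẍ + m·l·cosθ·θ̈ − m·l·sinθ·θ̇² = 3.998846 + -0.809987 − -0.091708 = 3.280568
step 1→2:
  ẍ = (ẋ'−ẋ)/dt = (-1.123835863−-1.241826640)/0.034738 = 3.396591
  θ̈ = (θ̇'−θ̇)/dt = (1.230495593−1.466032811)/0.034738 = -6.780391
  sinθ=-0.179931, cosθ=0.983679
  F = (M+m)·ẍ + m·l·cosθ·θ̈ − m·l·sinθ·θ̇² = 5.910235 + -0.919073 − -0.053289 = 5.044450
step 2→3:
  ẍ = (ẋ'−ẋ)/dt = (-1.340628226−-1.123835863)/0.034738 = -6.240784
  θ̈ = (θ̇'−θ̇)/dt = (1.457280366−1.230495593)/0.034738 = 6.528435
  sinθ=-0.129623, cosθ=0.991563
  F = (M+m)·ẍ + m·l·cosθ·θ̈ − m·l·sinθ·θ̇² = -10.859270 + 0.892014 − -0.027045 = -9.940212
step 3→4:
  ẍ = (ẋ'−ẋ)/dt = (-1.577554131−-1.340628226)/0.034738 = -6.820367
  θ̈ = (θ̇'−θ̇)/dt = (1.731258554−1.457280366)/0.034738 = 7.886988
  sinθ=-0.087133, cosθ=0.996197
  F = (M+m)·ẍ + m·l·cosθ·θ̈ − m·l·sinθ·θ̇² = -11.867773 + 1.082675 − -0.025498 = -10.759599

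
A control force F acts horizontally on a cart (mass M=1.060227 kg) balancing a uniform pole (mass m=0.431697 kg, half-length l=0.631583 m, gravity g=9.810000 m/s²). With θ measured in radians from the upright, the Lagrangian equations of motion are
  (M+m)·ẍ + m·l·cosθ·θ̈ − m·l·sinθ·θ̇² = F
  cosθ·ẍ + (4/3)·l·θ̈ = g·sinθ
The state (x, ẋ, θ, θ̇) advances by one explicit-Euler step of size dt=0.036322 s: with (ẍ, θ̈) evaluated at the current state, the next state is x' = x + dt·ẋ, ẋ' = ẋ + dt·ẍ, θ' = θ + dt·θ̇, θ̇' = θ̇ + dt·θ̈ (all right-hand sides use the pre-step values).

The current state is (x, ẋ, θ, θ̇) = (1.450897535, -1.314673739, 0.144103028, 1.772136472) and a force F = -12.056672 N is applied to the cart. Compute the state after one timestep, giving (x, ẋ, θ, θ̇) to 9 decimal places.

sinθ=0.143604813, cosθ=0.989635113
temp = (F + m·l·θ̇²·sinθ)/(M+m) = (-12.056672 + 0.122962528)/1.491924 = -7.998872243
θ̈ = (g·sinθ − cosθ·temp)/(l·(4/3 − m·cos²θ/(M+m))) = 14.061749053
ẍ = temp − m·l·θ̈·cosθ/(M+m) = -10.542052840
Euler: x'=1.450897535+0.036322·-1.314673739=1.403145955, ẋ'=-1.314673739+0.036322·-10.542052840=-1.697582182
       θ'=0.144103028+0.036322·1.772136472=0.208470569, θ̇'=1.772136472+0.036322·14.061749053=2.282887321

(1.403145955, -1.697582182, 0.208470569, 2.282887321)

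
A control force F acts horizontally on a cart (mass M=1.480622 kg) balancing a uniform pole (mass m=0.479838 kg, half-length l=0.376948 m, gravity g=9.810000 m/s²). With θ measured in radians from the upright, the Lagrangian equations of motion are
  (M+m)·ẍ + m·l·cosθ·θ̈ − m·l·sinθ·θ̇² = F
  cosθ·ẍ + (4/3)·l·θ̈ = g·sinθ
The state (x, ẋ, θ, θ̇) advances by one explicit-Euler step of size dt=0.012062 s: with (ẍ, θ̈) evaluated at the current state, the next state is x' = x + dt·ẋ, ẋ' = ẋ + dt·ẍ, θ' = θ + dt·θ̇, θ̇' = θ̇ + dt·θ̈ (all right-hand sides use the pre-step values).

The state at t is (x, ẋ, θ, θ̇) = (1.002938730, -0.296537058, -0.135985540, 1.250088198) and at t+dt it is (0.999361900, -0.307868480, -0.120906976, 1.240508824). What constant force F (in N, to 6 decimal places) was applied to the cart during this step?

ẍ = (ẋ'−ẋ)/dt = (-0.307868480−-0.296537058)/0.012062 = -0.939431
θ̈ = (θ̇'−θ̇)/dt = (1.240508824−1.250088198)/0.012062 = -0.794178
sinθ=-0.135567, cosθ=0.990768
F = (M+m)·ẍ + m·l·cosθ·θ̈ − m·l·sinθ·θ̇² = -1.841718 + -0.142320 − -0.038319 = -1.945719

F = -1.945719 N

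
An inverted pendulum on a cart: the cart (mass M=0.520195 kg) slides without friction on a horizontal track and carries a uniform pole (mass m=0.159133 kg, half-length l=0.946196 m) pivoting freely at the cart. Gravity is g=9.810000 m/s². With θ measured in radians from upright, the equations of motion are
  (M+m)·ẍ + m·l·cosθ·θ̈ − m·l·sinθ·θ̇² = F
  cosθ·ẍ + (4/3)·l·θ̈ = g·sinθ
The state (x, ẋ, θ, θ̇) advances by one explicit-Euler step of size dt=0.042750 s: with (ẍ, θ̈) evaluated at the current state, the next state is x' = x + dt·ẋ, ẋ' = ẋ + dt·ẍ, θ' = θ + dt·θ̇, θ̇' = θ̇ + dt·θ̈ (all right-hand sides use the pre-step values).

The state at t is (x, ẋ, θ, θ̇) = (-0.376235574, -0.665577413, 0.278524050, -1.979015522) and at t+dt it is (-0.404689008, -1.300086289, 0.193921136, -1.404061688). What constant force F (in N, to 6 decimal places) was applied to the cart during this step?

ẍ = (ẋ'−ẋ)/dt = (-1.300086289−-0.665577413)/0.042750 = -14.842313
θ̈ = (θ̇'−θ̇)/dt = (-1.404061688−-1.979015522)/0.042750 = 13.449212
sinθ=0.274937, cosθ=0.961462
F = (M+m)·ẍ + m·l·cosθ·θ̈ − m·l·sinθ·θ̇² = -10.082799 + 1.947020 − 0.162133 = -8.297912

F = -8.297912 N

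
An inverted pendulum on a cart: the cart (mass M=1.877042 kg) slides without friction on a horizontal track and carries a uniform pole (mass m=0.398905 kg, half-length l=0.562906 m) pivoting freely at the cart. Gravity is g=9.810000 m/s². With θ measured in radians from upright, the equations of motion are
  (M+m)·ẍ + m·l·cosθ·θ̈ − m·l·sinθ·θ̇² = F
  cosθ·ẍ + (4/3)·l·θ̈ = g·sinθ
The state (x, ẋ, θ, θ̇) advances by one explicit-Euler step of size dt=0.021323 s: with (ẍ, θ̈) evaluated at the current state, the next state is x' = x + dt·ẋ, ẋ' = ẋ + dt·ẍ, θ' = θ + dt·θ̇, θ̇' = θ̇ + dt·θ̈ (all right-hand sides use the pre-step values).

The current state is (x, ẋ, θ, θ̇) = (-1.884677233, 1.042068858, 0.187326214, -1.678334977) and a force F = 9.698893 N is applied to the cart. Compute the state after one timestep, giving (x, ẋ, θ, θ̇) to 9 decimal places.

sinθ=0.186232554, cosθ=0.982505693
temp = (F + m·l·θ̇²·sinθ)/(M+m) = (9.698893 + 0.117792665)/2.275947 = 4.313231224
θ̈ = (g·sinθ − cosθ·temp)/(l·(4/3 − m·cos²θ/(M+m))) = -3.678960955
ẍ = temp − m·l·θ̈·cosθ/(M+m) = 4.669849394
Euler: x'=-1.884677233+0.021323·1.042068858=-1.862457199, ẋ'=1.042068858+0.021323·4.669849394=1.141644057
       θ'=0.187326214+0.021323·-1.678334977=0.151539077, θ̇'=-1.678334977+0.021323·-3.678960955=-1.756781461

(-1.862457199, 1.141644057, 0.151539077, -1.756781461)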